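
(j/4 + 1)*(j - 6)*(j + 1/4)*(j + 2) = j^4/4 + j^3/16 - 7*j^2 - 55*j/4 - 3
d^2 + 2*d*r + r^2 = (d + r)^2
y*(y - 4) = y^2 - 4*y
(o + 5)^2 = o^2 + 10*o + 25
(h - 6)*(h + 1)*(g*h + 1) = g*h^3 - 5*g*h^2 - 6*g*h + h^2 - 5*h - 6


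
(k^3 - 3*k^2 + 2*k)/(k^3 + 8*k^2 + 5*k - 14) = k*(k - 2)/(k^2 + 9*k + 14)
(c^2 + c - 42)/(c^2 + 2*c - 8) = (c^2 + c - 42)/(c^2 + 2*c - 8)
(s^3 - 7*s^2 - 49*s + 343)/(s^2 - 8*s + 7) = (s^2 - 49)/(s - 1)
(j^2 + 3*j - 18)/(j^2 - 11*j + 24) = (j + 6)/(j - 8)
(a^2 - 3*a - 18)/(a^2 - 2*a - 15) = (a - 6)/(a - 5)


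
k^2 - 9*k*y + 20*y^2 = (k - 5*y)*(k - 4*y)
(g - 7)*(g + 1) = g^2 - 6*g - 7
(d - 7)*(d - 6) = d^2 - 13*d + 42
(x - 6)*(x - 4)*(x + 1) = x^3 - 9*x^2 + 14*x + 24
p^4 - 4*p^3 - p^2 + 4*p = p*(p - 4)*(p - 1)*(p + 1)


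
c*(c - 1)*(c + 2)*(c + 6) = c^4 + 7*c^3 + 4*c^2 - 12*c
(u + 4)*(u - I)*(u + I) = u^3 + 4*u^2 + u + 4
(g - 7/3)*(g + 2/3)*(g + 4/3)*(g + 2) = g^4 + 5*g^3/3 - 40*g^2/9 - 260*g/27 - 112/27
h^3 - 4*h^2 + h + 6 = (h - 3)*(h - 2)*(h + 1)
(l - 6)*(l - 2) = l^2 - 8*l + 12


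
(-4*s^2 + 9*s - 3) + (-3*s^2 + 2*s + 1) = -7*s^2 + 11*s - 2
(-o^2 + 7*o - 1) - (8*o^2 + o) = -9*o^2 + 6*o - 1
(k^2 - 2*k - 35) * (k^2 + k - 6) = k^4 - k^3 - 43*k^2 - 23*k + 210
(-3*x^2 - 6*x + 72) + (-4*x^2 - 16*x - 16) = -7*x^2 - 22*x + 56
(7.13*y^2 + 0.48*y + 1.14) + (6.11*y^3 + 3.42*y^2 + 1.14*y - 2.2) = 6.11*y^3 + 10.55*y^2 + 1.62*y - 1.06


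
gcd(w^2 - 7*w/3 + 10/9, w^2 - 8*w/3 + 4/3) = w - 2/3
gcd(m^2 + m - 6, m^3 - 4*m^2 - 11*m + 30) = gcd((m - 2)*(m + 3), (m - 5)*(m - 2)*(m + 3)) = m^2 + m - 6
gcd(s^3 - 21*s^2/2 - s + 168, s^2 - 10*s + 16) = s - 8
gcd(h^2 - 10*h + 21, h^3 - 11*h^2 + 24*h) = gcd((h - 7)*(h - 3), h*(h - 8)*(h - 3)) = h - 3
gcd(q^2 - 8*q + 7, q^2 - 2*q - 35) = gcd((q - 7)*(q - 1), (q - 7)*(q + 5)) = q - 7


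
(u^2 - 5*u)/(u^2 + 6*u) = (u - 5)/(u + 6)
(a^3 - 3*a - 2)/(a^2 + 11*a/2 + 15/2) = 2*(a^3 - 3*a - 2)/(2*a^2 + 11*a + 15)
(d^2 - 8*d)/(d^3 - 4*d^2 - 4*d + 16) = d*(d - 8)/(d^3 - 4*d^2 - 4*d + 16)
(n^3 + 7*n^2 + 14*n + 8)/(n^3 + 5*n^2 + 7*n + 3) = (n^2 + 6*n + 8)/(n^2 + 4*n + 3)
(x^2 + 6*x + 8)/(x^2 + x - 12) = (x + 2)/(x - 3)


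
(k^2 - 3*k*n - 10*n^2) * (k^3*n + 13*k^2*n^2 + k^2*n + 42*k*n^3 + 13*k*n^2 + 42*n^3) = k^5*n + 10*k^4*n^2 + k^4*n - 7*k^3*n^3 + 10*k^3*n^2 - 256*k^2*n^4 - 7*k^2*n^3 - 420*k*n^5 - 256*k*n^4 - 420*n^5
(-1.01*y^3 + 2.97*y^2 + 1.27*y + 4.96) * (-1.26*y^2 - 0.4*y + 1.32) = 1.2726*y^5 - 3.3382*y^4 - 4.1214*y^3 - 2.8372*y^2 - 0.3076*y + 6.5472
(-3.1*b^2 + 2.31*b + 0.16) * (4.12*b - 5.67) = -12.772*b^3 + 27.0942*b^2 - 12.4385*b - 0.9072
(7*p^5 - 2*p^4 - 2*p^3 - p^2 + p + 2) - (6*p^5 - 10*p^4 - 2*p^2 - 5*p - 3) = p^5 + 8*p^4 - 2*p^3 + p^2 + 6*p + 5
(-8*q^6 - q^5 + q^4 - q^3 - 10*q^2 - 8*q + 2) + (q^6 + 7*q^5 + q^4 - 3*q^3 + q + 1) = -7*q^6 + 6*q^5 + 2*q^4 - 4*q^3 - 10*q^2 - 7*q + 3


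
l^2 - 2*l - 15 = (l - 5)*(l + 3)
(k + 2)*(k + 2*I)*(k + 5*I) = k^3 + 2*k^2 + 7*I*k^2 - 10*k + 14*I*k - 20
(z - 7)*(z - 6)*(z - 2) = z^3 - 15*z^2 + 68*z - 84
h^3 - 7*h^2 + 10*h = h*(h - 5)*(h - 2)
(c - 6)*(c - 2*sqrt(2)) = c^2 - 6*c - 2*sqrt(2)*c + 12*sqrt(2)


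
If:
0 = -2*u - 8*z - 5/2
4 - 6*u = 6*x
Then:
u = -4*z - 5/4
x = 4*z + 23/12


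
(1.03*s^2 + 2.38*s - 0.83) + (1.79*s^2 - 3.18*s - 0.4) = 2.82*s^2 - 0.8*s - 1.23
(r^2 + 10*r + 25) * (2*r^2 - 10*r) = 2*r^4 + 10*r^3 - 50*r^2 - 250*r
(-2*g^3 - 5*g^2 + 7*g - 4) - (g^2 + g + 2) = -2*g^3 - 6*g^2 + 6*g - 6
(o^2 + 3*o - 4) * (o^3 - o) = o^5 + 3*o^4 - 5*o^3 - 3*o^2 + 4*o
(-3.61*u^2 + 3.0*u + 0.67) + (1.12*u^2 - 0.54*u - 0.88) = -2.49*u^2 + 2.46*u - 0.21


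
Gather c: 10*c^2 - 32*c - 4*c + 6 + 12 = 10*c^2 - 36*c + 18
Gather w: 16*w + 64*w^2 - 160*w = 64*w^2 - 144*w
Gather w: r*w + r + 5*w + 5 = r + w*(r + 5) + 5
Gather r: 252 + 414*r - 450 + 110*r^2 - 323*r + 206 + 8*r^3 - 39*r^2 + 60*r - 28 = 8*r^3 + 71*r^2 + 151*r - 20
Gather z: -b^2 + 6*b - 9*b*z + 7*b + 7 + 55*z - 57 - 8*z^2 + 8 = -b^2 + 13*b - 8*z^2 + z*(55 - 9*b) - 42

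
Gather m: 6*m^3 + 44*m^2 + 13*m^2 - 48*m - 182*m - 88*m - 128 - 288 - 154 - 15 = 6*m^3 + 57*m^2 - 318*m - 585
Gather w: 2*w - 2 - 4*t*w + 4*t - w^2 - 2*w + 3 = -4*t*w + 4*t - w^2 + 1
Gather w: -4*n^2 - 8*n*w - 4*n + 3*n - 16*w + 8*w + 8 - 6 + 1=-4*n^2 - n + w*(-8*n - 8) + 3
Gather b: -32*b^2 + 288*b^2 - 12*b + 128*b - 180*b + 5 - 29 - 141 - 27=256*b^2 - 64*b - 192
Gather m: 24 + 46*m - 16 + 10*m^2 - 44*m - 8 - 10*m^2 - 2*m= 0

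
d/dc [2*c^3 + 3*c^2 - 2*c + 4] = 6*c^2 + 6*c - 2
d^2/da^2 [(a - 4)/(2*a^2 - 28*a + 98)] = (a + 2)/(a^4 - 28*a^3 + 294*a^2 - 1372*a + 2401)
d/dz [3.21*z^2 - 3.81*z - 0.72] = 6.42*z - 3.81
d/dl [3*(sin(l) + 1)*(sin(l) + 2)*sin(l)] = 3*(3*sin(l)^2 + 6*sin(l) + 2)*cos(l)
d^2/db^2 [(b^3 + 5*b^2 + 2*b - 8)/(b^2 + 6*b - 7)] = 30/(b^3 + 21*b^2 + 147*b + 343)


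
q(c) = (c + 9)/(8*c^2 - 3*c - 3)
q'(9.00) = -0.00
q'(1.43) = -2.41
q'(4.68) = -0.03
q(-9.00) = 0.00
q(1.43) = 1.15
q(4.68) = 0.09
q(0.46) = -3.52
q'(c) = (3 - 16*c)*(c + 9)/(8*c^2 - 3*c - 3)^2 + 1/(8*c^2 - 3*c - 3)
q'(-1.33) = 0.88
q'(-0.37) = 120.60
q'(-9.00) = 0.00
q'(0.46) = -6.08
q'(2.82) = -0.16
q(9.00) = 0.03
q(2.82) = 0.23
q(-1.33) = 0.51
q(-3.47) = 0.05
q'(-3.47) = 0.04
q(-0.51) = 13.90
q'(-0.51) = 255.60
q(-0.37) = -10.86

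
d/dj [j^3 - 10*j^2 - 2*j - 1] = 3*j^2 - 20*j - 2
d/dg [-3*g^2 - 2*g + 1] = -6*g - 2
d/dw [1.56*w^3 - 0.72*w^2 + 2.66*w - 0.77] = 4.68*w^2 - 1.44*w + 2.66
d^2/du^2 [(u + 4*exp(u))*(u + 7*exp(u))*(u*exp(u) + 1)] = u^3*exp(u) + 44*u^2*exp(2*u) + 6*u^2*exp(u) + 252*u*exp(3*u) + 88*u*exp(2*u) + 17*u*exp(u) + 168*exp(3*u) + 134*exp(2*u) + 22*exp(u) + 2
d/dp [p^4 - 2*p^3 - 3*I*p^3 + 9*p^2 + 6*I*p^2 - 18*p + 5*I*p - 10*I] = 4*p^3 + p^2*(-6 - 9*I) + p*(18 + 12*I) - 18 + 5*I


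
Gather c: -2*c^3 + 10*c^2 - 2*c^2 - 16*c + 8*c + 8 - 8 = -2*c^3 + 8*c^2 - 8*c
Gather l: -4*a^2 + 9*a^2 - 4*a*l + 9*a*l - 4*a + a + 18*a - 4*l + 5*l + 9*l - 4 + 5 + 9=5*a^2 + 15*a + l*(5*a + 10) + 10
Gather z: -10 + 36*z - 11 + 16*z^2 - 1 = 16*z^2 + 36*z - 22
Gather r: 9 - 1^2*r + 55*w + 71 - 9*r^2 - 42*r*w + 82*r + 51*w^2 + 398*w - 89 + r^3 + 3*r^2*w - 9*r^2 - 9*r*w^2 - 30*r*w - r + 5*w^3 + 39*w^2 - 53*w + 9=r^3 + r^2*(3*w - 18) + r*(-9*w^2 - 72*w + 80) + 5*w^3 + 90*w^2 + 400*w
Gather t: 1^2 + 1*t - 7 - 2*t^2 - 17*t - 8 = -2*t^2 - 16*t - 14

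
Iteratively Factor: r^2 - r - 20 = (r - 5)*(r + 4)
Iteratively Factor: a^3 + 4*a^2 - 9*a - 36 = (a + 3)*(a^2 + a - 12) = (a + 3)*(a + 4)*(a - 3)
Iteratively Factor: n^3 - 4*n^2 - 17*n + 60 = (n + 4)*(n^2 - 8*n + 15) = (n - 5)*(n + 4)*(n - 3)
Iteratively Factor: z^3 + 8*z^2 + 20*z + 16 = (z + 2)*(z^2 + 6*z + 8) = (z + 2)*(z + 4)*(z + 2)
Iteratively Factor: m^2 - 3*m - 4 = (m - 4)*(m + 1)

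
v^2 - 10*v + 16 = (v - 8)*(v - 2)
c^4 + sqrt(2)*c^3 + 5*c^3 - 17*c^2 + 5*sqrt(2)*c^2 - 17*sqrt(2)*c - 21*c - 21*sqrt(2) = (c - 3)*(c + 1)*(c + 7)*(c + sqrt(2))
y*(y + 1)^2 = y^3 + 2*y^2 + y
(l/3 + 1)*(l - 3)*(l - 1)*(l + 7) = l^4/3 + 2*l^3 - 16*l^2/3 - 18*l + 21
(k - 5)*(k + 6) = k^2 + k - 30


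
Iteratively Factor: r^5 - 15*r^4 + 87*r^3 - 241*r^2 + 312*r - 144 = (r - 4)*(r^4 - 11*r^3 + 43*r^2 - 69*r + 36) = (r - 4)*(r - 3)*(r^3 - 8*r^2 + 19*r - 12) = (r - 4)^2*(r - 3)*(r^2 - 4*r + 3) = (r - 4)^2*(r - 3)^2*(r - 1)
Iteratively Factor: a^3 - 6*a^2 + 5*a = (a)*(a^2 - 6*a + 5) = a*(a - 5)*(a - 1)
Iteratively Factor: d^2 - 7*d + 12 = (d - 3)*(d - 4)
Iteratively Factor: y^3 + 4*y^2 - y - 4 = (y + 1)*(y^2 + 3*y - 4) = (y + 1)*(y + 4)*(y - 1)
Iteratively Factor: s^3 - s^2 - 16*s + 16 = (s - 4)*(s^2 + 3*s - 4) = (s - 4)*(s + 4)*(s - 1)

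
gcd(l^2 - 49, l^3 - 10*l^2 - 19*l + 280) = l - 7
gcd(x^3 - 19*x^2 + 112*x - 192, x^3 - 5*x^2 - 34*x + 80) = x - 8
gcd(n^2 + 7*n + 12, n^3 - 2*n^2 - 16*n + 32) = n + 4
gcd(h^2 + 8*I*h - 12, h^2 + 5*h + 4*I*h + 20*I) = 1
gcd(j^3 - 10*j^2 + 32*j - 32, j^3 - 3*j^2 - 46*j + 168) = j - 4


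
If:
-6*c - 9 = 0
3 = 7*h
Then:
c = -3/2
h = 3/7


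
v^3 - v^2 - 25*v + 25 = (v - 5)*(v - 1)*(v + 5)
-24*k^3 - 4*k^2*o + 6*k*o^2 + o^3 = (-2*k + o)*(2*k + o)*(6*k + o)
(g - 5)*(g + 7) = g^2 + 2*g - 35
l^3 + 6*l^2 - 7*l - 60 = (l - 3)*(l + 4)*(l + 5)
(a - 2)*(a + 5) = a^2 + 3*a - 10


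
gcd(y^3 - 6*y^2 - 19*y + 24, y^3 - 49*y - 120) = y^2 - 5*y - 24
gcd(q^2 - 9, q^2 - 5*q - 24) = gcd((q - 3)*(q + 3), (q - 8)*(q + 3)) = q + 3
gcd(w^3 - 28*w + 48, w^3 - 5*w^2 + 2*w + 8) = w^2 - 6*w + 8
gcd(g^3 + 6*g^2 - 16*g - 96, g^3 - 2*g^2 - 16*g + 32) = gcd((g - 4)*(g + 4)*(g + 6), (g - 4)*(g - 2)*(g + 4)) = g^2 - 16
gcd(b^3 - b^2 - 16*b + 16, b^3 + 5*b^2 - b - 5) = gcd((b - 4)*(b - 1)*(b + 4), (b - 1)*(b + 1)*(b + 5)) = b - 1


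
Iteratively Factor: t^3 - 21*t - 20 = (t - 5)*(t^2 + 5*t + 4) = (t - 5)*(t + 1)*(t + 4)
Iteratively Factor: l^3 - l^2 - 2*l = (l - 2)*(l^2 + l) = (l - 2)*(l + 1)*(l)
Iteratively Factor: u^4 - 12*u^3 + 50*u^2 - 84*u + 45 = (u - 1)*(u^3 - 11*u^2 + 39*u - 45) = (u - 5)*(u - 1)*(u^2 - 6*u + 9) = (u - 5)*(u - 3)*(u - 1)*(u - 3)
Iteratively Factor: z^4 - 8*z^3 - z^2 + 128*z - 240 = (z - 4)*(z^3 - 4*z^2 - 17*z + 60) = (z - 4)*(z - 3)*(z^2 - z - 20) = (z - 4)*(z - 3)*(z + 4)*(z - 5)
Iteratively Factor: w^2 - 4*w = (w - 4)*(w)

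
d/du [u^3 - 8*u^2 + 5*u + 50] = 3*u^2 - 16*u + 5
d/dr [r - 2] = 1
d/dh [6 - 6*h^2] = -12*h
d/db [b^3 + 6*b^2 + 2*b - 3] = 3*b^2 + 12*b + 2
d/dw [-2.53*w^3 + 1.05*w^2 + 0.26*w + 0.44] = -7.59*w^2 + 2.1*w + 0.26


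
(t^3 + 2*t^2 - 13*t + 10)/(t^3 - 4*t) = (t^2 + 4*t - 5)/(t*(t + 2))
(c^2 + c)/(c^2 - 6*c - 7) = c/(c - 7)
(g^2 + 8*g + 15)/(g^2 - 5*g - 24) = (g + 5)/(g - 8)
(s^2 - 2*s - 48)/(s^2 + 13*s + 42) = (s - 8)/(s + 7)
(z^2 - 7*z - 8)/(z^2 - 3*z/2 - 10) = 2*(-z^2 + 7*z + 8)/(-2*z^2 + 3*z + 20)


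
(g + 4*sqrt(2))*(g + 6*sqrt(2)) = g^2 + 10*sqrt(2)*g + 48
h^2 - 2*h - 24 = (h - 6)*(h + 4)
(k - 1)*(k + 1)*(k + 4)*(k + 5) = k^4 + 9*k^3 + 19*k^2 - 9*k - 20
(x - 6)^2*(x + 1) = x^3 - 11*x^2 + 24*x + 36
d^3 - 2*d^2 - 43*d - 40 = (d - 8)*(d + 1)*(d + 5)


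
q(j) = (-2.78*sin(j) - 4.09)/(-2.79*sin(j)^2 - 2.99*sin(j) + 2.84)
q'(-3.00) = 1.64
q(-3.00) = -1.15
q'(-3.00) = 1.64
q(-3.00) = -1.15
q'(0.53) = -76.64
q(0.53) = -8.93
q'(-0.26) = -1.22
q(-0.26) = -0.99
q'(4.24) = 0.25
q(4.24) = -0.49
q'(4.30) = 0.22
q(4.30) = -0.48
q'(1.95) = 3.23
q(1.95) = 2.85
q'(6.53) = -6.72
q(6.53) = -2.45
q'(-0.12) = -1.74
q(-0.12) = -1.19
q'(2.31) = 34.80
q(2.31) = 6.88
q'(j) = (5.58*sin(j)*cos(j) + 2.99*cos(j))*(-2.78*sin(j) - 4.09)/(-2.79*sin(j)^2 - 2.99*sin(j) + 2.84)^2 - 2.78*cos(j)/(-2.79*sin(j)^2 - 2.99*sin(j) + 2.84) = (-22.8222*sin(j) + 3.8781*cos(2*j) - 24.0024)*cos(j)/(2.79*sin(j)^2 + 2.99*sin(j) - 2.84)^2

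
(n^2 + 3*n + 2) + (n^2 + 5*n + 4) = 2*n^2 + 8*n + 6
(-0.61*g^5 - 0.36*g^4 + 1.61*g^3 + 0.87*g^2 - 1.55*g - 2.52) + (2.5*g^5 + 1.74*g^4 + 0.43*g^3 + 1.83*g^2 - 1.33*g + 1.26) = 1.89*g^5 + 1.38*g^4 + 2.04*g^3 + 2.7*g^2 - 2.88*g - 1.26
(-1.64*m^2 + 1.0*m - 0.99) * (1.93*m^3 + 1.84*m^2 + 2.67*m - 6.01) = -3.1652*m^5 - 1.0876*m^4 - 4.4495*m^3 + 10.7048*m^2 - 8.6533*m + 5.9499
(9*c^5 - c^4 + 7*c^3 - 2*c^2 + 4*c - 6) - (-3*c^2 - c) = 9*c^5 - c^4 + 7*c^3 + c^2 + 5*c - 6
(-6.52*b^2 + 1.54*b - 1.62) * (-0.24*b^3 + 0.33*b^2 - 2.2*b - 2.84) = 1.5648*b^5 - 2.5212*b^4 + 15.241*b^3 + 14.5942*b^2 - 0.809599999999999*b + 4.6008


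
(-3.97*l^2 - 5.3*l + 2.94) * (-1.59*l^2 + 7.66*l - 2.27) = 6.3123*l^4 - 21.9832*l^3 - 36.2607*l^2 + 34.5514*l - 6.6738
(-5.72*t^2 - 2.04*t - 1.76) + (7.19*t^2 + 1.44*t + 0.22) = 1.47*t^2 - 0.6*t - 1.54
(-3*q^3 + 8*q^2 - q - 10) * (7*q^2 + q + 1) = -21*q^5 + 53*q^4 - 2*q^3 - 63*q^2 - 11*q - 10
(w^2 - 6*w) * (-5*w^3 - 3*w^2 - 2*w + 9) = -5*w^5 + 27*w^4 + 16*w^3 + 21*w^2 - 54*w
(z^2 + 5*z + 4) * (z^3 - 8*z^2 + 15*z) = z^5 - 3*z^4 - 21*z^3 + 43*z^2 + 60*z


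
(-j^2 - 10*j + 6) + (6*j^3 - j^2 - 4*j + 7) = 6*j^3 - 2*j^2 - 14*j + 13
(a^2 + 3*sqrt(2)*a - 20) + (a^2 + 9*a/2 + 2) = 2*a^2 + 3*sqrt(2)*a + 9*a/2 - 18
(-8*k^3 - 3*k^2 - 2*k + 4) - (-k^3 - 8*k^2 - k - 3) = -7*k^3 + 5*k^2 - k + 7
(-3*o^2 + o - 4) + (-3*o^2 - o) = -6*o^2 - 4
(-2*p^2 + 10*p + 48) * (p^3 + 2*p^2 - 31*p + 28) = -2*p^5 + 6*p^4 + 130*p^3 - 270*p^2 - 1208*p + 1344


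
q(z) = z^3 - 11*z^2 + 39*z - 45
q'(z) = 3*z^2 - 22*z + 39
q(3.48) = -0.35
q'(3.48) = -1.23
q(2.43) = -0.83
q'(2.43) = 3.25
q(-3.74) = -397.04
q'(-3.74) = 163.24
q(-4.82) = -600.52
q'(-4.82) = 214.74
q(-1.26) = -113.60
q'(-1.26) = 71.48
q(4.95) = -0.19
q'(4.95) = 3.61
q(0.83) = -19.64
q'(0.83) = 22.81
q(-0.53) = -68.91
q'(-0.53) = 51.50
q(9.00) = 144.00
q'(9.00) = 84.00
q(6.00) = 9.00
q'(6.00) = 15.00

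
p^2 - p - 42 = (p - 7)*(p + 6)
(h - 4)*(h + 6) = h^2 + 2*h - 24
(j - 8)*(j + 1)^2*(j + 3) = j^4 - 3*j^3 - 33*j^2 - 53*j - 24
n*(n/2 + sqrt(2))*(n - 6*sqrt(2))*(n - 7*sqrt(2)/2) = n^4/2 - 15*sqrt(2)*n^3/4 + 2*n^2 + 42*sqrt(2)*n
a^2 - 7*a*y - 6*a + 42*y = (a - 6)*(a - 7*y)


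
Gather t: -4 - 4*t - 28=-4*t - 32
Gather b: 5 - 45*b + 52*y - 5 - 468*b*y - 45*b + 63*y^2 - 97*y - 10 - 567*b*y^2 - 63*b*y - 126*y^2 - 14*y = b*(-567*y^2 - 531*y - 90) - 63*y^2 - 59*y - 10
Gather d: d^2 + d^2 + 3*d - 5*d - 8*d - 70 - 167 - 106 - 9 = 2*d^2 - 10*d - 352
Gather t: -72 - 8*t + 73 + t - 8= -7*t - 7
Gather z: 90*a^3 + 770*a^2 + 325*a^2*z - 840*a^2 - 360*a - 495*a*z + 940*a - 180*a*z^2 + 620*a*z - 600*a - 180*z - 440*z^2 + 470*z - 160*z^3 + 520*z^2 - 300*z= 90*a^3 - 70*a^2 - 20*a - 160*z^3 + z^2*(80 - 180*a) + z*(325*a^2 + 125*a - 10)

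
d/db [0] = 0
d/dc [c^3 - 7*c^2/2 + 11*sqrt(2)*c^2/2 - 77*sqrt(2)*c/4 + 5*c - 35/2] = 3*c^2 - 7*c + 11*sqrt(2)*c - 77*sqrt(2)/4 + 5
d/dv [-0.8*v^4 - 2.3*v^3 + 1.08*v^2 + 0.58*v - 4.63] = -3.2*v^3 - 6.9*v^2 + 2.16*v + 0.58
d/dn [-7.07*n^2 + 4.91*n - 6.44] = 4.91 - 14.14*n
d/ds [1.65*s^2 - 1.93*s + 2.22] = 3.3*s - 1.93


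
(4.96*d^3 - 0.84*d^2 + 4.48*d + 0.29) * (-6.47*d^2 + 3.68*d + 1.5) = -32.0912*d^5 + 23.6876*d^4 - 24.6368*d^3 + 13.3501*d^2 + 7.7872*d + 0.435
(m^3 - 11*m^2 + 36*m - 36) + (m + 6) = m^3 - 11*m^2 + 37*m - 30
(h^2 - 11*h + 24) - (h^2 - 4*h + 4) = 20 - 7*h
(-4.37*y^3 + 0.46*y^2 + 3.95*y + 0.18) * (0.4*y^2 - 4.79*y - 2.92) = -1.748*y^5 + 21.1163*y^4 + 12.137*y^3 - 20.1917*y^2 - 12.3962*y - 0.5256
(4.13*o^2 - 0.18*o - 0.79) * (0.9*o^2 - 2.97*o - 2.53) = 3.717*o^4 - 12.4281*o^3 - 10.6253*o^2 + 2.8017*o + 1.9987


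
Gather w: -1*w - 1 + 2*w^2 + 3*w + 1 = 2*w^2 + 2*w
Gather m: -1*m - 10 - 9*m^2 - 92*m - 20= -9*m^2 - 93*m - 30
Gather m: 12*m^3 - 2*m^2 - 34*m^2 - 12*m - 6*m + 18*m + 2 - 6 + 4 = 12*m^3 - 36*m^2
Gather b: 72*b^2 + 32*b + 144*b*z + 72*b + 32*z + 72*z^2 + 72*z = 72*b^2 + b*(144*z + 104) + 72*z^2 + 104*z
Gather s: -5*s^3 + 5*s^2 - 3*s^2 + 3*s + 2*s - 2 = -5*s^3 + 2*s^2 + 5*s - 2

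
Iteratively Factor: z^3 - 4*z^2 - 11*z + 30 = (z - 2)*(z^2 - 2*z - 15) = (z - 5)*(z - 2)*(z + 3)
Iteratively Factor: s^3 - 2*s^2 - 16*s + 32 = (s - 2)*(s^2 - 16) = (s - 2)*(s + 4)*(s - 4)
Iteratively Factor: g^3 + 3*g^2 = (g)*(g^2 + 3*g) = g*(g + 3)*(g)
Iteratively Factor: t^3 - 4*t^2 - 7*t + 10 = (t + 2)*(t^2 - 6*t + 5) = (t - 5)*(t + 2)*(t - 1)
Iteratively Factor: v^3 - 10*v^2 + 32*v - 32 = (v - 2)*(v^2 - 8*v + 16) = (v - 4)*(v - 2)*(v - 4)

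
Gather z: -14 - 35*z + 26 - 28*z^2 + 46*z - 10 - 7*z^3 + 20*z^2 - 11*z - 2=-7*z^3 - 8*z^2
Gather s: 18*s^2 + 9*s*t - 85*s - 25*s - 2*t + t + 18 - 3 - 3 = 18*s^2 + s*(9*t - 110) - t + 12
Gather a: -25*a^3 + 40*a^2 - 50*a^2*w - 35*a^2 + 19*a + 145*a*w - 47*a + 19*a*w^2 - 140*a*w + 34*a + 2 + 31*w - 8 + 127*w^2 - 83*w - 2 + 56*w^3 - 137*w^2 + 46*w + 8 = -25*a^3 + a^2*(5 - 50*w) + a*(19*w^2 + 5*w + 6) + 56*w^3 - 10*w^2 - 6*w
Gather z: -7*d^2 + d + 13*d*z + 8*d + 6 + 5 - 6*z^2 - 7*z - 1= -7*d^2 + 9*d - 6*z^2 + z*(13*d - 7) + 10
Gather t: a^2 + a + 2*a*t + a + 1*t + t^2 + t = a^2 + 2*a + t^2 + t*(2*a + 2)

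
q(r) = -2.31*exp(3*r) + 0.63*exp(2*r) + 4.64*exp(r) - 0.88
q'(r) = -6.93*exp(3*r) + 1.26*exp(2*r) + 4.64*exp(r)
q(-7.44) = -0.88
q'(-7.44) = 0.00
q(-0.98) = 0.83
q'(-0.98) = 1.55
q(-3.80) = -0.78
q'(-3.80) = 0.10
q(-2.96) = -0.64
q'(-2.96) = 0.24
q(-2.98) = -0.64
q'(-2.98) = 0.24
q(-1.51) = 0.15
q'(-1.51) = 1.01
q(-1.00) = 0.80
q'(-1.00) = 1.53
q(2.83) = -10981.50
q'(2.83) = -33280.02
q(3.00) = -18371.65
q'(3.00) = -55552.85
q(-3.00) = -0.65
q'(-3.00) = 0.23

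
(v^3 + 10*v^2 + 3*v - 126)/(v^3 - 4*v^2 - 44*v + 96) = (v^2 + 4*v - 21)/(v^2 - 10*v + 16)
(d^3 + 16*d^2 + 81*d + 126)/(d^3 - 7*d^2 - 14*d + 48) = (d^2 + 13*d + 42)/(d^2 - 10*d + 16)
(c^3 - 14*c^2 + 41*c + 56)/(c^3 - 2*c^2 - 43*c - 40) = (c - 7)/(c + 5)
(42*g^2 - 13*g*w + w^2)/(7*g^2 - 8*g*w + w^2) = (-6*g + w)/(-g + w)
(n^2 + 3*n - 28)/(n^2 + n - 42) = (n - 4)/(n - 6)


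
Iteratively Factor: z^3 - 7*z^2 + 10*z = (z - 2)*(z^2 - 5*z) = z*(z - 2)*(z - 5)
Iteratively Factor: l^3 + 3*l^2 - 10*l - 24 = (l - 3)*(l^2 + 6*l + 8) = (l - 3)*(l + 2)*(l + 4)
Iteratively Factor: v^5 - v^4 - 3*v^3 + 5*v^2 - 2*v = (v - 1)*(v^4 - 3*v^2 + 2*v) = (v - 1)^2*(v^3 + v^2 - 2*v) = (v - 1)^3*(v^2 + 2*v) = (v - 1)^3*(v + 2)*(v)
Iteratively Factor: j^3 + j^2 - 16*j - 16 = (j + 4)*(j^2 - 3*j - 4) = (j - 4)*(j + 4)*(j + 1)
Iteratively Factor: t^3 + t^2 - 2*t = (t + 2)*(t^2 - t) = t*(t + 2)*(t - 1)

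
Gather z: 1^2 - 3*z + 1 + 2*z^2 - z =2*z^2 - 4*z + 2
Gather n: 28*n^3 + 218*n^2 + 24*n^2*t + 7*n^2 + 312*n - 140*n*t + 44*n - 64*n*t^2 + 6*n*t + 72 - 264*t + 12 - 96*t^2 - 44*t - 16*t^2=28*n^3 + n^2*(24*t + 225) + n*(-64*t^2 - 134*t + 356) - 112*t^2 - 308*t + 84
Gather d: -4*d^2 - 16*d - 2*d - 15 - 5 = -4*d^2 - 18*d - 20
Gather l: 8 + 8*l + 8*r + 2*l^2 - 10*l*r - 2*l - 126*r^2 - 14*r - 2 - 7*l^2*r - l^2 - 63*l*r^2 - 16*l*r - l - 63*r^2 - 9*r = l^2*(1 - 7*r) + l*(-63*r^2 - 26*r + 5) - 189*r^2 - 15*r + 6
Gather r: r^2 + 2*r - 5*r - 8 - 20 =r^2 - 3*r - 28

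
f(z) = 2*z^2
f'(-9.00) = -36.00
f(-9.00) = 162.00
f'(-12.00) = -48.00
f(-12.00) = 288.00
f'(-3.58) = -14.32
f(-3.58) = 25.63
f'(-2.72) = -10.88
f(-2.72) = 14.80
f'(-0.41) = -1.64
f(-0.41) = 0.34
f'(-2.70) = -10.80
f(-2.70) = 14.58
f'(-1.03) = -4.12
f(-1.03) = 2.12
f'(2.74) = 10.96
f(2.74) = 15.02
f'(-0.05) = -0.20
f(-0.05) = 0.00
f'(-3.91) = -15.64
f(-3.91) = 30.58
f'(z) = 4*z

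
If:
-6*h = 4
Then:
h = -2/3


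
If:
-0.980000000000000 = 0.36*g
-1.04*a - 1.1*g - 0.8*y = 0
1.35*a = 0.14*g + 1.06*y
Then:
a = 1.31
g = -2.72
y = 2.03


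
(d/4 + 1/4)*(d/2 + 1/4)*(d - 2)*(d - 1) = d^4/8 - 3*d^3/16 - d^2/4 + 3*d/16 + 1/8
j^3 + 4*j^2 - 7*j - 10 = (j - 2)*(j + 1)*(j + 5)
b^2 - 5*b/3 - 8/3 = (b - 8/3)*(b + 1)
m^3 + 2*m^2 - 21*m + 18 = (m - 3)*(m - 1)*(m + 6)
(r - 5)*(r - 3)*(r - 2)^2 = r^4 - 12*r^3 + 51*r^2 - 92*r + 60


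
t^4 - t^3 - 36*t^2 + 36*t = t*(t - 6)*(t - 1)*(t + 6)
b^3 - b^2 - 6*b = b*(b - 3)*(b + 2)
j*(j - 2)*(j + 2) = j^3 - 4*j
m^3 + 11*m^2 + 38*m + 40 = (m + 2)*(m + 4)*(m + 5)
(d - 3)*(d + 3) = d^2 - 9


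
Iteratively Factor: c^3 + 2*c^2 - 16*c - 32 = (c - 4)*(c^2 + 6*c + 8) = (c - 4)*(c + 4)*(c + 2)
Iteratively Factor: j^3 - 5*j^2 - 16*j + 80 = (j + 4)*(j^2 - 9*j + 20) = (j - 4)*(j + 4)*(j - 5)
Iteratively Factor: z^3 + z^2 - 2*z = (z - 1)*(z^2 + 2*z) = z*(z - 1)*(z + 2)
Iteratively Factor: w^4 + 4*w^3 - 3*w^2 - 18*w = (w)*(w^3 + 4*w^2 - 3*w - 18) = w*(w - 2)*(w^2 + 6*w + 9) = w*(w - 2)*(w + 3)*(w + 3)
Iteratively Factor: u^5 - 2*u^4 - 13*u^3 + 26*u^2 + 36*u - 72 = (u + 2)*(u^4 - 4*u^3 - 5*u^2 + 36*u - 36) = (u - 3)*(u + 2)*(u^3 - u^2 - 8*u + 12) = (u - 3)*(u - 2)*(u + 2)*(u^2 + u - 6) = (u - 3)*(u - 2)^2*(u + 2)*(u + 3)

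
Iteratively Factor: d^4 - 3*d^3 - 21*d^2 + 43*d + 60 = (d + 4)*(d^3 - 7*d^2 + 7*d + 15) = (d - 3)*(d + 4)*(d^2 - 4*d - 5) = (d - 3)*(d + 1)*(d + 4)*(d - 5)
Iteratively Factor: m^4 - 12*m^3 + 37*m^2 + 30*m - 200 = (m - 4)*(m^3 - 8*m^2 + 5*m + 50) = (m - 5)*(m - 4)*(m^2 - 3*m - 10) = (m - 5)^2*(m - 4)*(m + 2)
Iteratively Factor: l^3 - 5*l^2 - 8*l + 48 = (l - 4)*(l^2 - l - 12) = (l - 4)*(l + 3)*(l - 4)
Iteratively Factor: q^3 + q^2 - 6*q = (q + 3)*(q^2 - 2*q) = q*(q + 3)*(q - 2)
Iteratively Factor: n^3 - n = (n)*(n^2 - 1) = n*(n - 1)*(n + 1)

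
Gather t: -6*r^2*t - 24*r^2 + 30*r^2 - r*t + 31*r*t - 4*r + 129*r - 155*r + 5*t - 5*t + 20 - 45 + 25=6*r^2 - 30*r + t*(-6*r^2 + 30*r)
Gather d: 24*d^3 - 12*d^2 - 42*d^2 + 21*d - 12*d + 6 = 24*d^3 - 54*d^2 + 9*d + 6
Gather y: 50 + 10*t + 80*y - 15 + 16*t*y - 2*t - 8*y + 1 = 8*t + y*(16*t + 72) + 36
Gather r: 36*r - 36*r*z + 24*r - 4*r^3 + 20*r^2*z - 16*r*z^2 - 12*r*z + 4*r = -4*r^3 + 20*r^2*z + r*(-16*z^2 - 48*z + 64)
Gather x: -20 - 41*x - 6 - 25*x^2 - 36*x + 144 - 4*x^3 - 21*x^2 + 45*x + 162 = -4*x^3 - 46*x^2 - 32*x + 280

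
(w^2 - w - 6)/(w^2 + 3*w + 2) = (w - 3)/(w + 1)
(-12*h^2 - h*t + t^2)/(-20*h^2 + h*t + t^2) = (3*h + t)/(5*h + t)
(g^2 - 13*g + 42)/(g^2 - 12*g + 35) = (g - 6)/(g - 5)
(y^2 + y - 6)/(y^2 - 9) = (y - 2)/(y - 3)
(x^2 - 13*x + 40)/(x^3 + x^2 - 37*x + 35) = (x - 8)/(x^2 + 6*x - 7)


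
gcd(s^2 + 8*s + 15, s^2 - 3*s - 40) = s + 5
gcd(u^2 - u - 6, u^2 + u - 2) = u + 2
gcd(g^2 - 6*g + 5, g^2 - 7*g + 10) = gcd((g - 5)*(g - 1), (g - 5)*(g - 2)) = g - 5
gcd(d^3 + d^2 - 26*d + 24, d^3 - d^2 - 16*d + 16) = d^2 - 5*d + 4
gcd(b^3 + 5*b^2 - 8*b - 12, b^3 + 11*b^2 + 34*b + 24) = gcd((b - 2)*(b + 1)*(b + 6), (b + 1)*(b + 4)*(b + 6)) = b^2 + 7*b + 6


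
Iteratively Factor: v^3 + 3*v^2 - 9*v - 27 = (v + 3)*(v^2 - 9) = (v + 3)^2*(v - 3)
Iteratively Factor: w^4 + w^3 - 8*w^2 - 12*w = (w)*(w^3 + w^2 - 8*w - 12) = w*(w + 2)*(w^2 - w - 6) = w*(w + 2)^2*(w - 3)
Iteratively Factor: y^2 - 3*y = (y)*(y - 3)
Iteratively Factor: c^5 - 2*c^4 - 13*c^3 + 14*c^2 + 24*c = (c + 1)*(c^4 - 3*c^3 - 10*c^2 + 24*c) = c*(c + 1)*(c^3 - 3*c^2 - 10*c + 24) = c*(c - 2)*(c + 1)*(c^2 - c - 12) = c*(c - 4)*(c - 2)*(c + 1)*(c + 3)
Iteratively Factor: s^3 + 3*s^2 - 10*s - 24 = (s + 4)*(s^2 - s - 6) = (s - 3)*(s + 4)*(s + 2)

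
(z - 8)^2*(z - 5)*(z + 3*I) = z^4 - 21*z^3 + 3*I*z^3 + 144*z^2 - 63*I*z^2 - 320*z + 432*I*z - 960*I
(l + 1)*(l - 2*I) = l^2 + l - 2*I*l - 2*I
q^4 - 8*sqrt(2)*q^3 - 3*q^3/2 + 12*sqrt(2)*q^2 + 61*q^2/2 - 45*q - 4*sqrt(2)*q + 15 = (q - 1)*(q - 1/2)*(q - 5*sqrt(2))*(q - 3*sqrt(2))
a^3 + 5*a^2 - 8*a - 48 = (a - 3)*(a + 4)^2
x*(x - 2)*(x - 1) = x^3 - 3*x^2 + 2*x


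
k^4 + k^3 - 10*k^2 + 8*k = k*(k - 2)*(k - 1)*(k + 4)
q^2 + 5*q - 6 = (q - 1)*(q + 6)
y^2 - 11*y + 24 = (y - 8)*(y - 3)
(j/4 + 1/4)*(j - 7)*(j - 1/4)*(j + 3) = j^4/4 - 13*j^3/16 - 97*j^2/16 - 59*j/16 + 21/16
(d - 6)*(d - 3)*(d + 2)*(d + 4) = d^4 - 3*d^3 - 28*d^2 + 36*d + 144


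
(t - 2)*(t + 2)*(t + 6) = t^3 + 6*t^2 - 4*t - 24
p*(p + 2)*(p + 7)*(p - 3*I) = p^4 + 9*p^3 - 3*I*p^3 + 14*p^2 - 27*I*p^2 - 42*I*p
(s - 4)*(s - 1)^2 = s^3 - 6*s^2 + 9*s - 4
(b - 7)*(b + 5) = b^2 - 2*b - 35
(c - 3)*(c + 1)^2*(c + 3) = c^4 + 2*c^3 - 8*c^2 - 18*c - 9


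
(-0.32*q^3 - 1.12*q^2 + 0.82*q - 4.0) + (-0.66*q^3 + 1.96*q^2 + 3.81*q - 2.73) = -0.98*q^3 + 0.84*q^2 + 4.63*q - 6.73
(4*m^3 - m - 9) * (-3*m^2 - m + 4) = -12*m^5 - 4*m^4 + 19*m^3 + 28*m^2 + 5*m - 36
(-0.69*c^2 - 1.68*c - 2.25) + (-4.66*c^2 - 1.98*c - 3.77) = -5.35*c^2 - 3.66*c - 6.02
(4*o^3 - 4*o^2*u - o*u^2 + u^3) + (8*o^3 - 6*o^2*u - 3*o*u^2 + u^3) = 12*o^3 - 10*o^2*u - 4*o*u^2 + 2*u^3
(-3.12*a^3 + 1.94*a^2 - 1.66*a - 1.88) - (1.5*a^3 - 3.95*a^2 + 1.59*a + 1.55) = -4.62*a^3 + 5.89*a^2 - 3.25*a - 3.43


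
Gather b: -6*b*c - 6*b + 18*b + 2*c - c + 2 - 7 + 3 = b*(12 - 6*c) + c - 2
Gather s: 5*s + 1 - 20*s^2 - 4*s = -20*s^2 + s + 1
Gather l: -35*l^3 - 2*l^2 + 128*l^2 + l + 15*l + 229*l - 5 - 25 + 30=-35*l^3 + 126*l^2 + 245*l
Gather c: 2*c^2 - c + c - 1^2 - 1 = 2*c^2 - 2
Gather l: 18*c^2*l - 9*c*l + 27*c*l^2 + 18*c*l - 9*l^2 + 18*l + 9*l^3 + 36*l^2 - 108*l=9*l^3 + l^2*(27*c + 27) + l*(18*c^2 + 9*c - 90)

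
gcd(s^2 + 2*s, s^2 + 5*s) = s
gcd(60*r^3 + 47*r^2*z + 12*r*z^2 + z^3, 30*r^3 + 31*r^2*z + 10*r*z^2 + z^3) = 15*r^2 + 8*r*z + z^2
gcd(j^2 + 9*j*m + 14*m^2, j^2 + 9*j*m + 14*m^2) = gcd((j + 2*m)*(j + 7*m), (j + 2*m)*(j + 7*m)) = j^2 + 9*j*m + 14*m^2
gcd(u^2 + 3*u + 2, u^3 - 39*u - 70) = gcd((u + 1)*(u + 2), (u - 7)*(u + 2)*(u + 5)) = u + 2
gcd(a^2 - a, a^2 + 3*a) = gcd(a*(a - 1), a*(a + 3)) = a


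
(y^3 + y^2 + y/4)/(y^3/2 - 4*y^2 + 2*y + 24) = y*(4*y^2 + 4*y + 1)/(2*(y^3 - 8*y^2 + 4*y + 48))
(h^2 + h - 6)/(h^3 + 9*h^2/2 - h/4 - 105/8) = 8*(h^2 + h - 6)/(8*h^3 + 36*h^2 - 2*h - 105)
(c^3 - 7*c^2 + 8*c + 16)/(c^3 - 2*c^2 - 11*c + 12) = (c^2 - 3*c - 4)/(c^2 + 2*c - 3)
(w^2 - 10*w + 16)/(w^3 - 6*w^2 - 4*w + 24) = (w - 8)/(w^2 - 4*w - 12)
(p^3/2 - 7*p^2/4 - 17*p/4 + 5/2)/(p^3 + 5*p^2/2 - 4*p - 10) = (2*p^2 - 11*p + 5)/(2*(2*p^2 + p - 10))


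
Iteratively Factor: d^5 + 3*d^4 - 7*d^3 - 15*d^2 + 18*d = (d - 1)*(d^4 + 4*d^3 - 3*d^2 - 18*d) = d*(d - 1)*(d^3 + 4*d^2 - 3*d - 18) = d*(d - 1)*(d + 3)*(d^2 + d - 6) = d*(d - 2)*(d - 1)*(d + 3)*(d + 3)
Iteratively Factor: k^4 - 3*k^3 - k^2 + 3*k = (k - 3)*(k^3 - k) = (k - 3)*(k + 1)*(k^2 - k) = (k - 3)*(k - 1)*(k + 1)*(k)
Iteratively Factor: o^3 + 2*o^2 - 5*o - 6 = (o + 1)*(o^2 + o - 6) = (o - 2)*(o + 1)*(o + 3)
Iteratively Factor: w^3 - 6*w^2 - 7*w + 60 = (w - 5)*(w^2 - w - 12) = (w - 5)*(w - 4)*(w + 3)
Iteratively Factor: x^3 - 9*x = (x + 3)*(x^2 - 3*x) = x*(x + 3)*(x - 3)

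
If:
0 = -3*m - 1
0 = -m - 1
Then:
No Solution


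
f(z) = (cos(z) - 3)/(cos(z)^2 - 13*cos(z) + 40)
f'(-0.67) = 0.00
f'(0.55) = -0.00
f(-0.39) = -0.07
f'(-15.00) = 0.00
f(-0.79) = -0.07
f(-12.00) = -0.07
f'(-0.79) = 0.00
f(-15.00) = -0.07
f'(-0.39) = 0.00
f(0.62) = -0.07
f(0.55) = -0.07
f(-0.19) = -0.07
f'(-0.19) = 0.00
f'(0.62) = -0.00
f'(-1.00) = 0.00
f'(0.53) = -0.00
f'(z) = (2*sin(z)*cos(z) - 13*sin(z))*(cos(z) - 3)/(cos(z)^2 - 13*cos(z) + 40)^2 - sin(z)/(cos(z)^2 - 13*cos(z) + 40) = (cos(z)^2 - 6*cos(z) - 1)*sin(z)/(cos(z)^2 - 13*cos(z) + 40)^2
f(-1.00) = -0.07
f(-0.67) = -0.07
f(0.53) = -0.07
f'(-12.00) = 0.00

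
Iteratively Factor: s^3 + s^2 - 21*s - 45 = (s + 3)*(s^2 - 2*s - 15) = (s + 3)^2*(s - 5)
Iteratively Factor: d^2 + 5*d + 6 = (d + 2)*(d + 3)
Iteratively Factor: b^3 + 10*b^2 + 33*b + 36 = (b + 3)*(b^2 + 7*b + 12) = (b + 3)*(b + 4)*(b + 3)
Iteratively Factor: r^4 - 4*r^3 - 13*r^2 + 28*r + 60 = (r + 2)*(r^3 - 6*r^2 - r + 30) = (r - 5)*(r + 2)*(r^2 - r - 6) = (r - 5)*(r - 3)*(r + 2)*(r + 2)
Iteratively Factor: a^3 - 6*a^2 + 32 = (a - 4)*(a^2 - 2*a - 8) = (a - 4)*(a + 2)*(a - 4)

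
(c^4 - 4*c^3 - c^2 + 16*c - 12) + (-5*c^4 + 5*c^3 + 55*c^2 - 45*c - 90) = -4*c^4 + c^3 + 54*c^2 - 29*c - 102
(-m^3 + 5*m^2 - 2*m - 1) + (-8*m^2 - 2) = -m^3 - 3*m^2 - 2*m - 3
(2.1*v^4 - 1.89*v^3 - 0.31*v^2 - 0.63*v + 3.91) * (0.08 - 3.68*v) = -7.728*v^5 + 7.1232*v^4 + 0.9896*v^3 + 2.2936*v^2 - 14.4392*v + 0.3128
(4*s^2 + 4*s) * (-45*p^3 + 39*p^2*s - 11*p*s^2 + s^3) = -180*p^3*s^2 - 180*p^3*s + 156*p^2*s^3 + 156*p^2*s^2 - 44*p*s^4 - 44*p*s^3 + 4*s^5 + 4*s^4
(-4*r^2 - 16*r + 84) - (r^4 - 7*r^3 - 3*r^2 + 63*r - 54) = -r^4 + 7*r^3 - r^2 - 79*r + 138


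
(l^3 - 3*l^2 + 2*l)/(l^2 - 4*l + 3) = l*(l - 2)/(l - 3)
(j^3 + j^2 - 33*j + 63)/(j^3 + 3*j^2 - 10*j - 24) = (j^2 + 4*j - 21)/(j^2 + 6*j + 8)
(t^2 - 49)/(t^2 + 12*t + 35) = (t - 7)/(t + 5)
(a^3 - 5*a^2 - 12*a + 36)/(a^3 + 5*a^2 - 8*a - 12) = (a^2 - 3*a - 18)/(a^2 + 7*a + 6)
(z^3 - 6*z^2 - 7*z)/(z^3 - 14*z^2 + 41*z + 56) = z/(z - 8)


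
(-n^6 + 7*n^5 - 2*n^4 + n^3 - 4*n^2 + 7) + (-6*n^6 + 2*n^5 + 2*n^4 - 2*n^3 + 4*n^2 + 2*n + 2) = -7*n^6 + 9*n^5 - n^3 + 2*n + 9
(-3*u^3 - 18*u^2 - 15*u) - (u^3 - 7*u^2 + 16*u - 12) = -4*u^3 - 11*u^2 - 31*u + 12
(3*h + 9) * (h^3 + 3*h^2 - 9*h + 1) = 3*h^4 + 18*h^3 - 78*h + 9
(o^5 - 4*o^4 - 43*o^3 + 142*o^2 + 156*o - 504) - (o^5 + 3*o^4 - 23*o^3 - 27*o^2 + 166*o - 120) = -7*o^4 - 20*o^3 + 169*o^2 - 10*o - 384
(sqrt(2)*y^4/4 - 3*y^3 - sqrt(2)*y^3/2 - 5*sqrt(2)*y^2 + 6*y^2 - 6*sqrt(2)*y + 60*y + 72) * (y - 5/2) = sqrt(2)*y^5/4 - 3*y^4 - 9*sqrt(2)*y^4/8 - 15*sqrt(2)*y^3/4 + 27*y^3/2 + 13*sqrt(2)*y^2/2 + 45*y^2 - 78*y + 15*sqrt(2)*y - 180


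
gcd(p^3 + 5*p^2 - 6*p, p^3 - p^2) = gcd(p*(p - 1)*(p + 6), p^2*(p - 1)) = p^2 - p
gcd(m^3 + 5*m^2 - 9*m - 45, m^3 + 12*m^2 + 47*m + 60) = m^2 + 8*m + 15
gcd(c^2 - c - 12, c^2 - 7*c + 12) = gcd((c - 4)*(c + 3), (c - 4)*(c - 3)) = c - 4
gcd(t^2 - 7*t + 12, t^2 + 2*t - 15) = t - 3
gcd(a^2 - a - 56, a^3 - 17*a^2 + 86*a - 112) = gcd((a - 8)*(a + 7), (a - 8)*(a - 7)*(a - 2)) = a - 8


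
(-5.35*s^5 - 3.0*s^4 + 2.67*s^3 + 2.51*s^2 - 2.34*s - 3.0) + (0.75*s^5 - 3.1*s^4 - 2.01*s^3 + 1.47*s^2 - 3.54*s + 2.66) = -4.6*s^5 - 6.1*s^4 + 0.66*s^3 + 3.98*s^2 - 5.88*s - 0.34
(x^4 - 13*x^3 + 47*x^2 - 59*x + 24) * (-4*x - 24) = -4*x^5 + 28*x^4 + 124*x^3 - 892*x^2 + 1320*x - 576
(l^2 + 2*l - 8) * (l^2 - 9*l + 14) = l^4 - 7*l^3 - 12*l^2 + 100*l - 112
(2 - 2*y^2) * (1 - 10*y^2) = 20*y^4 - 22*y^2 + 2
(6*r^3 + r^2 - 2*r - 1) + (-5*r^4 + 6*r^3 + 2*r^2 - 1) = -5*r^4 + 12*r^3 + 3*r^2 - 2*r - 2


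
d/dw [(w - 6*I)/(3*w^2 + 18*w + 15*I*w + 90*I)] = (-w^2 + 12*I*w - 30 + 66*I)/(3*w^4 + w^3*(36 + 30*I) + w^2*(33 + 360*I) + w*(-900 + 1080*I) - 2700)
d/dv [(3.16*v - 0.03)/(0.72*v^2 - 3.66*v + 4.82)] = (-2.2752*v^2 + 0.0432000000000006*v + 15.1214)/(0.5184*v^4 - 5.2704*v^3 + 20.3364*v^2 - 35.2824*v + 23.2324)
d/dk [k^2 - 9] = 2*k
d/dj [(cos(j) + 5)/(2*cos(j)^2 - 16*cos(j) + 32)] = (cos(j) + 14)*sin(j)/(2*(cos(j) - 4)^3)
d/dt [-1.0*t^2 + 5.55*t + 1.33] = 5.55 - 2.0*t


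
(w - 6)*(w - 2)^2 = w^3 - 10*w^2 + 28*w - 24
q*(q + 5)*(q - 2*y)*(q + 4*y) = q^4 + 2*q^3*y + 5*q^3 - 8*q^2*y^2 + 10*q^2*y - 40*q*y^2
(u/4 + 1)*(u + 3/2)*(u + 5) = u^3/4 + 21*u^2/8 + 67*u/8 + 15/2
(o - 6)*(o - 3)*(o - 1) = o^3 - 10*o^2 + 27*o - 18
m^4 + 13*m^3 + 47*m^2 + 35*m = m*(m + 1)*(m + 5)*(m + 7)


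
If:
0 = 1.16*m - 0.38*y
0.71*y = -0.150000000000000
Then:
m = -0.07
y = -0.21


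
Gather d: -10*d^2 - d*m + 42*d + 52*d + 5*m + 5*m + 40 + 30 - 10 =-10*d^2 + d*(94 - m) + 10*m + 60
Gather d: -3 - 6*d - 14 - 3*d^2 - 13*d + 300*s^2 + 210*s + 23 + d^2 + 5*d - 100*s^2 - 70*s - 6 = -2*d^2 - 14*d + 200*s^2 + 140*s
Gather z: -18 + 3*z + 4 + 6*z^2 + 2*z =6*z^2 + 5*z - 14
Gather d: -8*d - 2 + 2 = -8*d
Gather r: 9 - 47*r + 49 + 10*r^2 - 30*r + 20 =10*r^2 - 77*r + 78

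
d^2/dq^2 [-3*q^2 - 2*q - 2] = -6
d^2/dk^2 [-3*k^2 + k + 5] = -6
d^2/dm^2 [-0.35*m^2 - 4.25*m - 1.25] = -0.700000000000000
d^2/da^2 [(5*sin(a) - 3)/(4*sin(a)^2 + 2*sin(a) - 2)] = (-10*sin(a)^4 + 39*sin(a)^3 - 40*sin(a)^2 + 15*sin(a) - 4)/((sin(a) + 1)^2*(2*sin(a) - 1)^3)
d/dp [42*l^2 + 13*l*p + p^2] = 13*l + 2*p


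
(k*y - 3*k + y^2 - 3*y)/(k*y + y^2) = (y - 3)/y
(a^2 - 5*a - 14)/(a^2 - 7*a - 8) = (-a^2 + 5*a + 14)/(-a^2 + 7*a + 8)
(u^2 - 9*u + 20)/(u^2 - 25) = (u - 4)/(u + 5)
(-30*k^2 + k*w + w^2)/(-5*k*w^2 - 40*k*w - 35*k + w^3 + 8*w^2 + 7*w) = (6*k + w)/(w^2 + 8*w + 7)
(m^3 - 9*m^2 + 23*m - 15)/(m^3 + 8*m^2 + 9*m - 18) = (m^2 - 8*m + 15)/(m^2 + 9*m + 18)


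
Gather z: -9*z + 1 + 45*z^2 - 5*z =45*z^2 - 14*z + 1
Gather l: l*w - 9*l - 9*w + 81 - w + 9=l*(w - 9) - 10*w + 90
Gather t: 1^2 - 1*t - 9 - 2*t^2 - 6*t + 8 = -2*t^2 - 7*t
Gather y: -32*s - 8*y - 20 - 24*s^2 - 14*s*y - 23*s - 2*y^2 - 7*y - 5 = -24*s^2 - 55*s - 2*y^2 + y*(-14*s - 15) - 25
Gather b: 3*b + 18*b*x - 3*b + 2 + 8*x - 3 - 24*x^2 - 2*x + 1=18*b*x - 24*x^2 + 6*x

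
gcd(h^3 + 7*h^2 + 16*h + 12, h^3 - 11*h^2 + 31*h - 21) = 1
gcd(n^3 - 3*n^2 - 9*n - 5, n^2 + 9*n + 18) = 1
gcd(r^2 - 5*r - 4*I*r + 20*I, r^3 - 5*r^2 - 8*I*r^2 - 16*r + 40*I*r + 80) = r^2 + r*(-5 - 4*I) + 20*I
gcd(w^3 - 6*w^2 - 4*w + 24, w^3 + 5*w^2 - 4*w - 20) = w^2 - 4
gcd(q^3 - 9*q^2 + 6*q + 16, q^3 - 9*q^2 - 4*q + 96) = q - 8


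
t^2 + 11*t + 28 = (t + 4)*(t + 7)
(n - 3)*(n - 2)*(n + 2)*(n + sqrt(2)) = n^4 - 3*n^3 + sqrt(2)*n^3 - 3*sqrt(2)*n^2 - 4*n^2 - 4*sqrt(2)*n + 12*n + 12*sqrt(2)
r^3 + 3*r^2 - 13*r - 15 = (r - 3)*(r + 1)*(r + 5)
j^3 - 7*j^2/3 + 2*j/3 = j*(j - 2)*(j - 1/3)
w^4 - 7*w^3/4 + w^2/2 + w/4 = w*(w - 1)^2*(w + 1/4)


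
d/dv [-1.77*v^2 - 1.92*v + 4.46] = -3.54*v - 1.92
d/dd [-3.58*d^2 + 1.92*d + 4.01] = 1.92 - 7.16*d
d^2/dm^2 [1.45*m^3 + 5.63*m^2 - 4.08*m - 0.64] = 8.7*m + 11.26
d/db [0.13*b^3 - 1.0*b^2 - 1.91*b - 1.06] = 0.39*b^2 - 2.0*b - 1.91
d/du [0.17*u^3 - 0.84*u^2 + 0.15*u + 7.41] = 0.51*u^2 - 1.68*u + 0.15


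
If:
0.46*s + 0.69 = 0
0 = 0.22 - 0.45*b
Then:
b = 0.49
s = -1.50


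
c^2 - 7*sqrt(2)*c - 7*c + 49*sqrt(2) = (c - 7)*(c - 7*sqrt(2))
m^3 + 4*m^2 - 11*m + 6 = (m - 1)^2*(m + 6)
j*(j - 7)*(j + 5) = j^3 - 2*j^2 - 35*j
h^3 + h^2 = h^2*(h + 1)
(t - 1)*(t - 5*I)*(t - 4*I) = t^3 - t^2 - 9*I*t^2 - 20*t + 9*I*t + 20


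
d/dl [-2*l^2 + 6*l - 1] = 6 - 4*l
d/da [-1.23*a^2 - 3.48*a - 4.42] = -2.46*a - 3.48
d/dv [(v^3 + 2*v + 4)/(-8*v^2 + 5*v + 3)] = (-8*v^4 + 10*v^3 + 25*v^2 + 64*v - 14)/(64*v^4 - 80*v^3 - 23*v^2 + 30*v + 9)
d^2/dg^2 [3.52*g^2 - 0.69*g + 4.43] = 7.04000000000000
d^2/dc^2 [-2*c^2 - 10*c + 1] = -4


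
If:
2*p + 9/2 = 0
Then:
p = -9/4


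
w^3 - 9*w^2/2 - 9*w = w*(w - 6)*(w + 3/2)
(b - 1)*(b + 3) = b^2 + 2*b - 3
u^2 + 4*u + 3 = (u + 1)*(u + 3)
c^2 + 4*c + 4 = (c + 2)^2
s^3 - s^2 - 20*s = s*(s - 5)*(s + 4)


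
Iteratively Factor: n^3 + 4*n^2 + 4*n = (n + 2)*(n^2 + 2*n) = (n + 2)^2*(n)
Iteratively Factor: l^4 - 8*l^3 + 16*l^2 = (l)*(l^3 - 8*l^2 + 16*l) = l^2*(l^2 - 8*l + 16) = l^2*(l - 4)*(l - 4)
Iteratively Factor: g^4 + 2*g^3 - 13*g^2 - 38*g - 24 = (g + 2)*(g^3 - 13*g - 12) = (g + 1)*(g + 2)*(g^2 - g - 12) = (g + 1)*(g + 2)*(g + 3)*(g - 4)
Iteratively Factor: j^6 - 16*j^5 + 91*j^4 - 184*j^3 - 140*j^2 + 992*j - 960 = (j + 2)*(j^5 - 18*j^4 + 127*j^3 - 438*j^2 + 736*j - 480) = (j - 4)*(j + 2)*(j^4 - 14*j^3 + 71*j^2 - 154*j + 120) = (j - 5)*(j - 4)*(j + 2)*(j^3 - 9*j^2 + 26*j - 24) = (j - 5)*(j - 4)^2*(j + 2)*(j^2 - 5*j + 6) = (j - 5)*(j - 4)^2*(j - 2)*(j + 2)*(j - 3)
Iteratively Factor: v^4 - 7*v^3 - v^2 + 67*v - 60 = (v - 1)*(v^3 - 6*v^2 - 7*v + 60) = (v - 1)*(v + 3)*(v^2 - 9*v + 20) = (v - 4)*(v - 1)*(v + 3)*(v - 5)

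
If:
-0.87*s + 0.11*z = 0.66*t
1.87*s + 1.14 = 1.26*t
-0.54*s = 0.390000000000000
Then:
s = -0.72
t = -0.17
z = -6.71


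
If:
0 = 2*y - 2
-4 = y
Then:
No Solution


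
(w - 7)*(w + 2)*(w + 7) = w^3 + 2*w^2 - 49*w - 98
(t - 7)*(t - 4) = t^2 - 11*t + 28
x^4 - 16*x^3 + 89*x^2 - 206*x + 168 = (x - 7)*(x - 4)*(x - 3)*(x - 2)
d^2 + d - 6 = (d - 2)*(d + 3)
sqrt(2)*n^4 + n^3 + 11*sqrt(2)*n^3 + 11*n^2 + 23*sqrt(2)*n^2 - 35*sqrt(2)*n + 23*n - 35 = (n - 1)*(n + 5)*(n + 7)*(sqrt(2)*n + 1)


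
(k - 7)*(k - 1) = k^2 - 8*k + 7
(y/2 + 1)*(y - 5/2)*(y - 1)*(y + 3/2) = y^4/2 - 27*y^2/8 - 7*y/8 + 15/4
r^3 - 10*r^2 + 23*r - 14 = (r - 7)*(r - 2)*(r - 1)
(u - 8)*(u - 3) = u^2 - 11*u + 24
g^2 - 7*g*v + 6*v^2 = (g - 6*v)*(g - v)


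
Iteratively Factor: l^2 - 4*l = (l - 4)*(l)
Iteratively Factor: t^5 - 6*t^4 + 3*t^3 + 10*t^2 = (t - 5)*(t^4 - t^3 - 2*t^2) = t*(t - 5)*(t^3 - t^2 - 2*t) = t*(t - 5)*(t + 1)*(t^2 - 2*t) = t^2*(t - 5)*(t + 1)*(t - 2)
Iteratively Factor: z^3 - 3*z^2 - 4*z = (z)*(z^2 - 3*z - 4) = z*(z + 1)*(z - 4)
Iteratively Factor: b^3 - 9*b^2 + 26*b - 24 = (b - 4)*(b^2 - 5*b + 6) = (b - 4)*(b - 3)*(b - 2)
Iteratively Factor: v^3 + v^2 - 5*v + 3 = (v + 3)*(v^2 - 2*v + 1) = (v - 1)*(v + 3)*(v - 1)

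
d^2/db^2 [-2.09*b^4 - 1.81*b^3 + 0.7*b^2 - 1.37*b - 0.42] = -25.08*b^2 - 10.86*b + 1.4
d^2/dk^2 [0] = 0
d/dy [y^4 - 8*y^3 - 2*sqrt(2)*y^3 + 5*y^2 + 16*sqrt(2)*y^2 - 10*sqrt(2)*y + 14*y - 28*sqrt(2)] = 4*y^3 - 24*y^2 - 6*sqrt(2)*y^2 + 10*y + 32*sqrt(2)*y - 10*sqrt(2) + 14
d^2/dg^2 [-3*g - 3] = 0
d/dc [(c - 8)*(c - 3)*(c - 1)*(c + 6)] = 4*c^3 - 18*c^2 - 74*c + 186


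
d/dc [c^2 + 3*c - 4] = 2*c + 3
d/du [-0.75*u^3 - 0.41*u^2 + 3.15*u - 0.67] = -2.25*u^2 - 0.82*u + 3.15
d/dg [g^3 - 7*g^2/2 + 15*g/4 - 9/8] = 3*g^2 - 7*g + 15/4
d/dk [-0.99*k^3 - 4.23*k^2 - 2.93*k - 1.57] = -2.97*k^2 - 8.46*k - 2.93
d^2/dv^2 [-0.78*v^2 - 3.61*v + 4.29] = -1.56000000000000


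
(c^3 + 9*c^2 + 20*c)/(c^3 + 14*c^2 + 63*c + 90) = c*(c + 4)/(c^2 + 9*c + 18)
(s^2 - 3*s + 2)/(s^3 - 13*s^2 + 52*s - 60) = (s - 1)/(s^2 - 11*s + 30)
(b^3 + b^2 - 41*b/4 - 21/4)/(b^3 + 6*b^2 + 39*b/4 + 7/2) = (b - 3)/(b + 2)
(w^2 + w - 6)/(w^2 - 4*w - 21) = (w - 2)/(w - 7)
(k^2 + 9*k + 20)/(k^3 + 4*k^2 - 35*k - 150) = (k + 4)/(k^2 - k - 30)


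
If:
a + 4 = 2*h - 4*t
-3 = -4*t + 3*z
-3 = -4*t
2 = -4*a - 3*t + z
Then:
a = -17/16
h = 95/32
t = 3/4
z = 0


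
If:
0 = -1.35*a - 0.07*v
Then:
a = -0.0518518518518519*v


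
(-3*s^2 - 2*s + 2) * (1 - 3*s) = 9*s^3 + 3*s^2 - 8*s + 2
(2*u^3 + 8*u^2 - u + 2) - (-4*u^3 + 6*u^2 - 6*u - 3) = 6*u^3 + 2*u^2 + 5*u + 5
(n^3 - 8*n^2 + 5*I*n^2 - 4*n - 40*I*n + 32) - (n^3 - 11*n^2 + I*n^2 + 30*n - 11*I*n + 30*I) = 3*n^2 + 4*I*n^2 - 34*n - 29*I*n + 32 - 30*I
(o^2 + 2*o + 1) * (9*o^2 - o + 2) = 9*o^4 + 17*o^3 + 9*o^2 + 3*o + 2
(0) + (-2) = -2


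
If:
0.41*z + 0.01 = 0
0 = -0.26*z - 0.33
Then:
No Solution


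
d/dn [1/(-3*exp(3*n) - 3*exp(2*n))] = (exp(n) + 2/3)*exp(-2*n)/(exp(n) + 1)^2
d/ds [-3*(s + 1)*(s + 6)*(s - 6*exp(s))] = 18*s^2*exp(s) - 9*s^2 + 162*s*exp(s) - 42*s + 234*exp(s) - 18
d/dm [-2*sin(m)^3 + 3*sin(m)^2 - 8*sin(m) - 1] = 2*(-3*sin(m)^2 + 3*sin(m) - 4)*cos(m)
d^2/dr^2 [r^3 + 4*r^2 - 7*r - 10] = 6*r + 8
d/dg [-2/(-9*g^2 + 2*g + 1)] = 4*(1 - 9*g)/(-9*g^2 + 2*g + 1)^2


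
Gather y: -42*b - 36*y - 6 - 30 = -42*b - 36*y - 36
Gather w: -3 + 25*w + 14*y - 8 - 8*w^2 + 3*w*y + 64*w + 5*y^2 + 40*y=-8*w^2 + w*(3*y + 89) + 5*y^2 + 54*y - 11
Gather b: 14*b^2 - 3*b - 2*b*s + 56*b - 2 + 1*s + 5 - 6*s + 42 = 14*b^2 + b*(53 - 2*s) - 5*s + 45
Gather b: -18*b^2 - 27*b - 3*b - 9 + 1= -18*b^2 - 30*b - 8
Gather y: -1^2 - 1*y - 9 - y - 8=-2*y - 18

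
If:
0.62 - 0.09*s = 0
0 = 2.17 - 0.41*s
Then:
No Solution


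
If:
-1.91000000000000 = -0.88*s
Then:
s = 2.17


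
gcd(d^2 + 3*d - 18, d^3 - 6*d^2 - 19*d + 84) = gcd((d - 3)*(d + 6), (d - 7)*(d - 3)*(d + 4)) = d - 3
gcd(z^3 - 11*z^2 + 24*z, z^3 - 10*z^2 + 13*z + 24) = z^2 - 11*z + 24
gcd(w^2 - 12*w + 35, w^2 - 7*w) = w - 7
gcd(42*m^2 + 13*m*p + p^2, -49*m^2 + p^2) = 7*m + p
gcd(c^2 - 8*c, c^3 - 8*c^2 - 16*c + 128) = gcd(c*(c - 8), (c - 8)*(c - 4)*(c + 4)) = c - 8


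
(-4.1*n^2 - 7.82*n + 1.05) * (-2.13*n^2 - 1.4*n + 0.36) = 8.733*n^4 + 22.3966*n^3 + 7.2355*n^2 - 4.2852*n + 0.378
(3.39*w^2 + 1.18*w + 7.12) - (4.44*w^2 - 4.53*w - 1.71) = -1.05*w^2 + 5.71*w + 8.83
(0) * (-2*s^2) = 0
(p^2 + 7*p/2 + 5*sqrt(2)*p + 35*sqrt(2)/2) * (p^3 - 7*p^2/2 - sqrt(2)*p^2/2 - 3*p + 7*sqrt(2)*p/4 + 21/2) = p^5 + 9*sqrt(2)*p^4/2 - 81*p^3/4 - 561*sqrt(2)*p^2/8 + 98*p + 735*sqrt(2)/4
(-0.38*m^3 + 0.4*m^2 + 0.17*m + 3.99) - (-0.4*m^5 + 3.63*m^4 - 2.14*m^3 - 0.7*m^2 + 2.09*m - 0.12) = 0.4*m^5 - 3.63*m^4 + 1.76*m^3 + 1.1*m^2 - 1.92*m + 4.11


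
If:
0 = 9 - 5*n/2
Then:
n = 18/5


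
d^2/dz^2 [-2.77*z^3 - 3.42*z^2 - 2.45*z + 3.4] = -16.62*z - 6.84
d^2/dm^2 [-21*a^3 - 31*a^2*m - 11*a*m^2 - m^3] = -22*a - 6*m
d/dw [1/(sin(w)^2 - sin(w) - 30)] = (1 - 2*sin(w))*cos(w)/(sin(w) + cos(w)^2 + 29)^2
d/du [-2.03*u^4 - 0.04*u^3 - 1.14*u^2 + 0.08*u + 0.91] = -8.12*u^3 - 0.12*u^2 - 2.28*u + 0.08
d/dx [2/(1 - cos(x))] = -2*sin(x)/(cos(x) - 1)^2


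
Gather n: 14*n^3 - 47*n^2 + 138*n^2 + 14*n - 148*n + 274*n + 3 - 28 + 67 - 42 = 14*n^3 + 91*n^2 + 140*n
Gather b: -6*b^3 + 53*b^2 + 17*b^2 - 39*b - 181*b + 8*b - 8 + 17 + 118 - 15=-6*b^3 + 70*b^2 - 212*b + 112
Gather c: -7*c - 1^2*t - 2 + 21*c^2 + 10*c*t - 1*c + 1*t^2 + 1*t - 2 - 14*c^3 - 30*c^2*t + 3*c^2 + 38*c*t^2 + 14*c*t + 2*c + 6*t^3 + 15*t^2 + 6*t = -14*c^3 + c^2*(24 - 30*t) + c*(38*t^2 + 24*t - 6) + 6*t^3 + 16*t^2 + 6*t - 4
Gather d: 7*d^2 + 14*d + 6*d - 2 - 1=7*d^2 + 20*d - 3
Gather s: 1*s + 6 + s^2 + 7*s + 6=s^2 + 8*s + 12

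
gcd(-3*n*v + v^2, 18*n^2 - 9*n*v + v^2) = -3*n + v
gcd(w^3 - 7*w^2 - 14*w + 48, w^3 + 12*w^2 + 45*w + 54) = w + 3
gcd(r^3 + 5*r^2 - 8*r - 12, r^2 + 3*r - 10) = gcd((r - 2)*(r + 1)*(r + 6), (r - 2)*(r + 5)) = r - 2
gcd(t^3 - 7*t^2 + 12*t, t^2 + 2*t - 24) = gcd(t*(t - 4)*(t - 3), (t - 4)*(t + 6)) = t - 4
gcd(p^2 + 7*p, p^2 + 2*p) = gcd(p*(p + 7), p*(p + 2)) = p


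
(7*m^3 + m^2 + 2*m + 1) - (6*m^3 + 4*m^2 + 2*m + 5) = m^3 - 3*m^2 - 4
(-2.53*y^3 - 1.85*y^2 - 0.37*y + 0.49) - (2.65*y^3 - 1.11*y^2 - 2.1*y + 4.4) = -5.18*y^3 - 0.74*y^2 + 1.73*y - 3.91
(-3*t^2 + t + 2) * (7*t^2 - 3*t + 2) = -21*t^4 + 16*t^3 + 5*t^2 - 4*t + 4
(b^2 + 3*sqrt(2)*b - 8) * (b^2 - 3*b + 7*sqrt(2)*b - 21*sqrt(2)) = b^4 - 3*b^3 + 10*sqrt(2)*b^3 - 30*sqrt(2)*b^2 + 34*b^2 - 102*b - 56*sqrt(2)*b + 168*sqrt(2)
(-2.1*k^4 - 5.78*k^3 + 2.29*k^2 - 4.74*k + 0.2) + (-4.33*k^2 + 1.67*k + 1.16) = -2.1*k^4 - 5.78*k^3 - 2.04*k^2 - 3.07*k + 1.36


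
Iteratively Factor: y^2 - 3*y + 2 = (y - 1)*(y - 2)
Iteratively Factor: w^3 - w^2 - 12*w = (w + 3)*(w^2 - 4*w) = w*(w + 3)*(w - 4)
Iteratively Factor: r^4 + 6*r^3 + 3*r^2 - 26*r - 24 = (r + 4)*(r^3 + 2*r^2 - 5*r - 6) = (r + 1)*(r + 4)*(r^2 + r - 6) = (r - 2)*(r + 1)*(r + 4)*(r + 3)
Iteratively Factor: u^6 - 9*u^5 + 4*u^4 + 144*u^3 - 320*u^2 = (u - 5)*(u^5 - 4*u^4 - 16*u^3 + 64*u^2) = u*(u - 5)*(u^4 - 4*u^3 - 16*u^2 + 64*u) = u*(u - 5)*(u - 4)*(u^3 - 16*u) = u^2*(u - 5)*(u - 4)*(u^2 - 16) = u^2*(u - 5)*(u - 4)^2*(u + 4)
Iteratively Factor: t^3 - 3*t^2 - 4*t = (t + 1)*(t^2 - 4*t) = t*(t + 1)*(t - 4)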